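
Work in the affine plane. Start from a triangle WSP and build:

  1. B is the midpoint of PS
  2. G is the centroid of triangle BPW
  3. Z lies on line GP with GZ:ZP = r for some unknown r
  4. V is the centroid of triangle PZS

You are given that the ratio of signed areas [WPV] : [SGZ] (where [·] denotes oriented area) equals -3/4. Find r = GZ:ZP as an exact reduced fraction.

Choose coordinates W = (0, 0), S = (1, 0), P = (0, 1).
1. B is the midpoint of PS ⇒ B = (1/2, 1/2)
2. G is the centroid of triangle BPW ⇒ G = (1/6, 1/2)
3. With GZ:ZP = r, write λ = r/(r+1) so Z = G + λ·(P−G); Z is affine-linear in λ
4. V is the centroid of triangle PZS ⇒ V is an affine combination of earlier points and hence also affine-linear in λ
Every point depending on Z is an affine combination of Z and λ-independent points, so each such coordinate is linear in λ; the λ² term in each signed area is a multiple of (P−G)×(P−G) = 0, so 2·[WPV] and 2·[SGZ] are each linear in λ. Evaluating at λ=0 and λ=1:
  2·[WPV] = 1/18·λ − 7/18,   2·[SGZ] = -1/3·λ
So [WPV]:[SGZ] = (1/18·λ − 7/18) / (-1/3·λ). Setting this equal to -3/4:
  1/18·λ − 7/18 = -3/4·(-1/3·λ)  ⇒  λ = -2
Then r = λ/(1−λ) = (-2)/(3) = -2/3. Check: with r = -2/3, Z = (1/2, -1/2) and [WPV]:[SGZ] = -3/4 as required.

r = -2/3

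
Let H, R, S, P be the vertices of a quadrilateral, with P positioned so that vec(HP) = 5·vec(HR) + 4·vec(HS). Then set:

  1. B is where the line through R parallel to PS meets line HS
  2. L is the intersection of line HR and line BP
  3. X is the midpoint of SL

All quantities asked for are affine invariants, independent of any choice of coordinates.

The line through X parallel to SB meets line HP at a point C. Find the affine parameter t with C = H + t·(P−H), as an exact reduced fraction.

t = 3/46

Assign H = (0, 0), R = (1, 0), S = (0, 1), P = (5, 4) — the answer is frame-independent, so this choice is without loss of generality.
1. B is where the line through R parallel to PS meets line HS ⇒ B = (0, -3/5)
2. L is the intersection of line HR and line BP ⇒ L = (15/23, 0)
3. X is the midpoint of SL ⇒ X = (15/46, 1/2)
through X parallel to SB: direction (0, -8/5); meets HP at C = (15/46, 6/23)
C = H + t·(P−H) with t = 3/46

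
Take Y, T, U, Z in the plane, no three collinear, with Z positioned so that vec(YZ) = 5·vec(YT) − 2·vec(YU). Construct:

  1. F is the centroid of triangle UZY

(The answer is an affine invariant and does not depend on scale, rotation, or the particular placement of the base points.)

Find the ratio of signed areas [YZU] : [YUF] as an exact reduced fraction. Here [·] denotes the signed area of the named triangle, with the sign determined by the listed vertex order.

[YZU]:[YUF] = -3

Work in coordinates with Y = (0, 0), T = (1, 0), U = (0, 1), Z = (5, -2).
1. F is the centroid of triangle UZY ⇒ F = (5/3, -1/3)
2·[YZU] = 5, 2·[YUF] = -5/3
[YZU]:[YUF] = 5:-5/3 = -3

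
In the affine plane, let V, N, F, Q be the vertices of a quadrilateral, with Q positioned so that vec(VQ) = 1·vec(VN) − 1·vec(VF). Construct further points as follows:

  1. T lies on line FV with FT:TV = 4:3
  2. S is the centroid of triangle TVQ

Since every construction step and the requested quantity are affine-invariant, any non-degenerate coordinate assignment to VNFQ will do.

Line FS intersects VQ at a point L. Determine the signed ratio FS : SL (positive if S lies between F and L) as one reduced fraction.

FS:SL = 6

Work in coordinates with V = (0, 0), N = (1, 0), F = (0, 1), Q = (1, -1).
1. T lies on line FV with FT:TV = 4:3 ⇒ T = (0, 3/7)
2. S is the centroid of triangle TVQ ⇒ S = (1/3, -4/21)
line FS meets VQ at L = (7/18, -7/18)
S = F + t·(L−F) with t = 6/7, so FS:SL = 6/7:1/7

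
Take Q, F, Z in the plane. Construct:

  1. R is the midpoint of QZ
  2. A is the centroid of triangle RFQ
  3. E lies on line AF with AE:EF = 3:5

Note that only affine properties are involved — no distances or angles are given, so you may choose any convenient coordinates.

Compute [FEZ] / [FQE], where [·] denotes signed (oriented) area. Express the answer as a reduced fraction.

Assign Q = (0, 0), F = (1, 0), Z = (0, 1) — the answer is frame-independent, so this choice is without loss of generality.
1. R is the midpoint of QZ ⇒ R = (0, 1/2)
2. A is the centroid of triangle RFQ ⇒ A = (1/3, 1/6)
3. E lies on line AF with AE:EF = 3:5 ⇒ E = (7/12, 5/48)
2·[FEZ] = -5/16, 2·[FQE] = -5/48
[FEZ]:[FQE] = -5/16:-5/48 = 3

[FEZ]:[FQE] = 3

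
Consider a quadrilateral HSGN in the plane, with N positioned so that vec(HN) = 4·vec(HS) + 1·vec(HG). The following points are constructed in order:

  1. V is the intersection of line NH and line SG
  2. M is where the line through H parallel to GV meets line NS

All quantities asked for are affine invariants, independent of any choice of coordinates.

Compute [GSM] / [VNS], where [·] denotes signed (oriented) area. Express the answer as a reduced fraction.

Assign H = (0, 0), S = (1, 0), G = (0, 1), N = (4, 1) — the answer is frame-independent, so this choice is without loss of generality.
1. V is the intersection of line NH and line SG ⇒ V = (4/5, 1/5)
2. M is where the line through H parallel to GV meets line NS ⇒ M = (1/4, -1/4)
2·[GSM] = -1, 2·[VNS] = -4/5
[GSM]:[VNS] = -1:-4/5 = 5/4

[GSM]:[VNS] = 5/4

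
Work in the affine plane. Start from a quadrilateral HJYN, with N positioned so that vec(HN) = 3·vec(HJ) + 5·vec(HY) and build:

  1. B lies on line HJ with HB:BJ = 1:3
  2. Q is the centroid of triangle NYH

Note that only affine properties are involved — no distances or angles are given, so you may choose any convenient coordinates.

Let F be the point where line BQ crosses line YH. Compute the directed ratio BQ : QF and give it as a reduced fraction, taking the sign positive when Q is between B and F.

Set H = (0, 0), J = (1, 0), Y = (0, 1), N = (3, 5); any affine frame gives the same invariant.
1. B lies on line HJ with HB:BJ = 1:3 ⇒ B = (1/4, 0)
2. Q is the centroid of triangle NYH ⇒ Q = (1, 2)
line BQ meets YH at F = (0, -2/3)
Q = B + t·(F−B) with t = -3, so BQ:QF = -3:4

BQ:QF = -3/4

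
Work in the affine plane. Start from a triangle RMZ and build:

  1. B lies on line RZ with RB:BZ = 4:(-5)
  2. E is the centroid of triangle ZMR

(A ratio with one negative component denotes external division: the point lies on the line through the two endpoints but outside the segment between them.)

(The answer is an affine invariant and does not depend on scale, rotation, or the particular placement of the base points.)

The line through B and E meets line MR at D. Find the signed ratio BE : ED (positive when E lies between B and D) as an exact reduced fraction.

BE:ED = -13

Assign R = (0, 0), M = (1, 0), Z = (0, 1) — the answer is frame-independent, so this choice is without loss of generality.
1. B lies on line RZ with RB:BZ = 4:(-5) ⇒ B = (0, -4)
2. E is the centroid of triangle ZMR ⇒ E = (1/3, 1/3)
line BE meets MR at D = (4/13, 0)
E = B + t·(D−B) with t = 13/12, so BE:ED = 13/12:-1/12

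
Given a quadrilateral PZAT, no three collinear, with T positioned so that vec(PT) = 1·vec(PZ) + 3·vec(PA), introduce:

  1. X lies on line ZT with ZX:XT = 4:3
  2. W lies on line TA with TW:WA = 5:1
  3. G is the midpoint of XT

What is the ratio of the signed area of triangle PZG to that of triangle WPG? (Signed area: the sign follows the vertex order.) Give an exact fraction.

Choose coordinates P = (0, 0), Z = (1, 0), A = (0, 1), T = (1, 3).
1. X lies on line ZT with ZX:XT = 4:3 ⇒ X = (1, 12/7)
2. W lies on line TA with TW:WA = 5:1 ⇒ W = (1/6, 4/3)
3. G is the midpoint of XT ⇒ G = (1, 33/14)
2·[PZG] = 33/14, 2·[WPG] = 79/84
[PZG]:[WPG] = 33/14:79/84 = 198/79

[PZG]:[WPG] = 198/79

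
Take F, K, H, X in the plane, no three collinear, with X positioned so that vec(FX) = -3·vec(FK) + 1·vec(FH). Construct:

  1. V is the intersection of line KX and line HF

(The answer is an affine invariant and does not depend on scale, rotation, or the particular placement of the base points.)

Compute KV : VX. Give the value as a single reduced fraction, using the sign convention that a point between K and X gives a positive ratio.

KV:VX = 1/3

Set F = (0, 0), K = (1, 0), H = (0, 1), X = (-3, 1); any affine frame gives the same invariant.
1. V is the intersection of line KX and line HF ⇒ V = (0, 1/4)
V = K + t·(X−K) with t = 1/4, so KV:VX = t:(1−t) = 1/4:3/4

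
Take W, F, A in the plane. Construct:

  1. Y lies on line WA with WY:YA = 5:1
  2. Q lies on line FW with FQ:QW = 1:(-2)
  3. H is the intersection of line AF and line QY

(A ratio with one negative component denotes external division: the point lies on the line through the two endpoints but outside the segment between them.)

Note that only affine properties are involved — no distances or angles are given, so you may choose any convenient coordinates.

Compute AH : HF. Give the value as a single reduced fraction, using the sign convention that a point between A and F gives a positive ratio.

Assign W = (0, 0), F = (1, 0), A = (0, 1) — the answer is frame-independent, so this choice is without loss of generality.
1. Y lies on line WA with WY:YA = 5:1 ⇒ Y = (0, 5/6)
2. Q lies on line FW with FQ:QW = 1:(-2) ⇒ Q = (2, 0)
3. H is the intersection of line AF and line QY ⇒ H = (2/7, 5/7)
H = A + t·(F−A) with t = 2/7, so AH:HF = t:(1−t) = 2/7:5/7

AH:HF = 2/5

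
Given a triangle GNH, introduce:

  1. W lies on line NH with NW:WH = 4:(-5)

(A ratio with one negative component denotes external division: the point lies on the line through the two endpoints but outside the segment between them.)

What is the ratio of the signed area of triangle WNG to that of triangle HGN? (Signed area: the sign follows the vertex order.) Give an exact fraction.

[WNG]:[HGN] = 4

Assign G = (0, 0), N = (1, 0), H = (0, 1) — the answer is frame-independent, so this choice is without loss of generality.
1. W lies on line NH with NW:WH = 4:(-5) ⇒ W = (5, -4)
2·[WNG] = 4, 2·[HGN] = 1
[WNG]:[HGN] = 4:1 = 4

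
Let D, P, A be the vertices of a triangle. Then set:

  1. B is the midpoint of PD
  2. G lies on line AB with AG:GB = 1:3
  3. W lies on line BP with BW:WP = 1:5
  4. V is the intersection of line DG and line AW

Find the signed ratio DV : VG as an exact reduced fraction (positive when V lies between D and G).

DV:VG = -28

Assign D = (0, 0), P = (1, 0), A = (0, 1) — the answer is frame-independent, so this choice is without loss of generality.
1. B is the midpoint of PD ⇒ B = (1/2, 0)
2. G lies on line AB with AG:GB = 1:3 ⇒ G = (1/8, 3/4)
3. W lies on line BP with BW:WP = 1:5 ⇒ W = (7/12, 0)
4. V is the intersection of line DG and line AW ⇒ V = (7/54, 7/9)
V = D + t·(G−D) with t = 28/27, so DV:VG = t:(1−t) = 28/27:-1/27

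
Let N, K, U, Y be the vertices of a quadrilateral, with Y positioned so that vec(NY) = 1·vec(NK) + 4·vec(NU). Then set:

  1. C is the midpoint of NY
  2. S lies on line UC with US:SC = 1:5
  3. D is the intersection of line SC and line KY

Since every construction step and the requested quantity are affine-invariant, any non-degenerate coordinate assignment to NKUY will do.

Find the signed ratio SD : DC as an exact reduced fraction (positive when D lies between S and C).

SD:DC = -11/6

Set N = (0, 0), K = (1, 0), U = (0, 1), Y = (1, 4); any affine frame gives the same invariant.
1. C is the midpoint of NY ⇒ C = (1/2, 2)
2. S lies on line UC with US:SC = 1:5 ⇒ S = (1/12, 7/6)
3. D is the intersection of line SC and line KY ⇒ D = (1, 3)
D = S + t·(C−S) with t = 11/5, so SD:DC = t:(1−t) = 11/5:-6/5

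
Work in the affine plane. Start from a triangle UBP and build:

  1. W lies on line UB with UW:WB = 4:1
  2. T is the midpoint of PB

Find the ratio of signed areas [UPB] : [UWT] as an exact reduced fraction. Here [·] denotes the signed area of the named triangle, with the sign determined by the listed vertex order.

[UPB]:[UWT] = -5/2

Choose coordinates U = (0, 0), B = (1, 0), P = (0, 1).
1. W lies on line UB with UW:WB = 4:1 ⇒ W = (4/5, 0)
2. T is the midpoint of PB ⇒ T = (1/2, 1/2)
2·[UPB] = -1, 2·[UWT] = 2/5
[UPB]:[UWT] = -1:2/5 = -5/2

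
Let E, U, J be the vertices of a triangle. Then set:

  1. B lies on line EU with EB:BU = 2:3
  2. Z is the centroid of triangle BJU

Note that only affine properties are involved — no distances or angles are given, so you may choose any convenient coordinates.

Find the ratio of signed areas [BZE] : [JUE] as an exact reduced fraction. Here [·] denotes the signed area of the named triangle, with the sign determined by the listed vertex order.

Set E = (0, 0), U = (1, 0), J = (0, 1); any affine frame gives the same invariant.
1. B lies on line EU with EB:BU = 2:3 ⇒ B = (2/5, 0)
2. Z is the centroid of triangle BJU ⇒ Z = (7/15, 1/3)
2·[BZE] = 2/15, 2·[JUE] = -1
[BZE]:[JUE] = 2/15:-1 = -2/15

[BZE]:[JUE] = -2/15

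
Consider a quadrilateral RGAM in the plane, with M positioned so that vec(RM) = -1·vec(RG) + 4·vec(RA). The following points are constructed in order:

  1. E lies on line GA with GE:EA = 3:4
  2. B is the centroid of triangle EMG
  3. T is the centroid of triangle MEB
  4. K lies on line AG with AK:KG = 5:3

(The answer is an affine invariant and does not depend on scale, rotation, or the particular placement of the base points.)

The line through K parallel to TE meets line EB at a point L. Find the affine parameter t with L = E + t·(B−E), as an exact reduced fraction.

Work in coordinates with R = (0, 0), G = (1, 0), A = (0, 1), M = (-1, 4).
1. E lies on line GA with GE:EA = 3:4 ⇒ E = (4/7, 3/7)
2. B is the centroid of triangle EMG ⇒ B = (4/21, 31/21)
3. T is the centroid of triangle MEB ⇒ T = (-5/63, 124/63)
4. K lies on line AG with AK:KG = 5:3 ⇒ K = (5/8, 3/8)
through K parallel to TE: direction (41/63, -97/63); meets EB at L = (8/21, 20/21)
L = E + t·(B−E) with t = 1/2

t = 1/2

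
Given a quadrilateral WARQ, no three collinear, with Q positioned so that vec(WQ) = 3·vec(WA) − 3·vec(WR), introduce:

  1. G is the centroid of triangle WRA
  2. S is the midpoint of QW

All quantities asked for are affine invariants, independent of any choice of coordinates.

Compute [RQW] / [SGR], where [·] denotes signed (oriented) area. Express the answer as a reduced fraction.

Work in coordinates with W = (0, 0), A = (1, 0), R = (0, 1), Q = (3, -3).
1. G is the centroid of triangle WRA ⇒ G = (1/3, 1/3)
2. S is the midpoint of QW ⇒ S = (3/2, -3/2)
2·[RQW] = -3, 2·[SGR] = -1/6
[RQW]:[SGR] = -3:-1/6 = 18

[RQW]:[SGR] = 18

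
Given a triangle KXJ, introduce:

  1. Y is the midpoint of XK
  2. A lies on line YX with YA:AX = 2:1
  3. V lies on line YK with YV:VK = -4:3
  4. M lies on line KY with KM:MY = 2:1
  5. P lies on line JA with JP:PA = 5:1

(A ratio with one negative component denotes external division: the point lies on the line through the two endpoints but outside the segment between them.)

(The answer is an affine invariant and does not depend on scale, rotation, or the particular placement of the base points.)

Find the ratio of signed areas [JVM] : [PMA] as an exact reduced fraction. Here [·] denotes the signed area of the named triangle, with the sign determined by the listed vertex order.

[JVM]:[PMA] = 22

Assign K = (0, 0), X = (1, 0), J = (0, 1) — the answer is frame-independent, so this choice is without loss of generality.
1. Y is the midpoint of XK ⇒ Y = (1/2, 0)
2. A lies on line YX with YA:AX = 2:1 ⇒ A = (5/6, 0)
3. V lies on line YK with YV:VK = -4:3 ⇒ V = (-3/2, 0)
4. M lies on line KY with KM:MY = 2:1 ⇒ M = (1/3, 0)
5. P lies on line JA with JP:PA = 5:1 ⇒ P = (25/36, 1/6)
2·[JVM] = 11/6, 2·[PMA] = 1/12
[JVM]:[PMA] = 11/6:1/12 = 22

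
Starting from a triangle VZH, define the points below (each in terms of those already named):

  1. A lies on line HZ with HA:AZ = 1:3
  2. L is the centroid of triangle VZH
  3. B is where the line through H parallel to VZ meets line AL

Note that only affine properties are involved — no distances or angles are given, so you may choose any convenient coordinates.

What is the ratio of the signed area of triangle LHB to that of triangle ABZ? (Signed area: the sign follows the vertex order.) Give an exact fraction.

[LHB]:[ABZ] = 8/9

Set V = (0, 0), Z = (1, 0), H = (0, 1); any affine frame gives the same invariant.
1. A lies on line HZ with HA:AZ = 1:3 ⇒ A = (1/4, 3/4)
2. L is the centroid of triangle VZH ⇒ L = (1/3, 1/3)
3. B is where the line through H parallel to VZ meets line AL ⇒ B = (1/5, 1)
2·[LHB] = -2/15, 2·[ABZ] = -3/20
[LHB]:[ABZ] = -2/15:-3/20 = 8/9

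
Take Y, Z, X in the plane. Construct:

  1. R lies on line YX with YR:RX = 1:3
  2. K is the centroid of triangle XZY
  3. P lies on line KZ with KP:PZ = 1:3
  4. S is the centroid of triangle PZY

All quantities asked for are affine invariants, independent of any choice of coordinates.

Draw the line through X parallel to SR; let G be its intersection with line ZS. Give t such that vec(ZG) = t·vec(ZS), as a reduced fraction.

Set Y = (0, 0), Z = (1, 0), X = (0, 1); any affine frame gives the same invariant.
1. R lies on line YX with YR:RX = 1:3 ⇒ R = (0, 1/4)
2. K is the centroid of triangle XZY ⇒ K = (1/3, 1/3)
3. P lies on line KZ with KP:PZ = 1:3 ⇒ P = (1/2, 1/4)
4. S is the centroid of triangle PZY ⇒ S = (1/2, 1/12)
through X parallel to SR: direction (-1/2, 1/6); meets ZS at G = (5, -2/3)
G = Z + t·(S−Z) with t = -8

t = -8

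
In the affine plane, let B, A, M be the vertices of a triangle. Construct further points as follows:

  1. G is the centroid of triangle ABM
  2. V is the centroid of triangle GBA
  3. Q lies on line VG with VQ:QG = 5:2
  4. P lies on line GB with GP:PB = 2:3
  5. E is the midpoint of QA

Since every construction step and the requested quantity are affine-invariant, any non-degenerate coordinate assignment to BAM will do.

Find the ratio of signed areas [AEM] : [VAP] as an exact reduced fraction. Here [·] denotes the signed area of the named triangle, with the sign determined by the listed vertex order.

[AEM]:[VAP] = -115/14

Assign B = (0, 0), A = (1, 0), M = (0, 1) — the answer is frame-independent, so this choice is without loss of generality.
1. G is the centroid of triangle ABM ⇒ G = (1/3, 1/3)
2. V is the centroid of triangle GBA ⇒ V = (4/9, 1/9)
3. Q lies on line VG with VQ:QG = 5:2 ⇒ Q = (23/63, 17/63)
4. P lies on line GB with GP:PB = 2:3 ⇒ P = (1/5, 1/5)
5. E is the midpoint of QA ⇒ E = (43/63, 17/126)
2·[AEM] = -23/126, 2·[VAP] = 1/45
[AEM]:[VAP] = -23/126:1/45 = -115/14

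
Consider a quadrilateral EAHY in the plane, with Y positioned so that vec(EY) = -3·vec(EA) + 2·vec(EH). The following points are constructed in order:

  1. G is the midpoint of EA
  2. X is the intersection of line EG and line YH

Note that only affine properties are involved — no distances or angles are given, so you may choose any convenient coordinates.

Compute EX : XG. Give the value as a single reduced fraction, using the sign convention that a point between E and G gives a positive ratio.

Choose coordinates E = (0, 0), A = (1, 0), H = (0, 1), Y = (-3, 2).
1. G is the midpoint of EA ⇒ G = (1/2, 0)
2. X is the intersection of line EG and line YH ⇒ X = (3, 0)
X = E + t·(G−E) with t = 6, so EX:XG = t:(1−t) = 6:-5

EX:XG = -6/5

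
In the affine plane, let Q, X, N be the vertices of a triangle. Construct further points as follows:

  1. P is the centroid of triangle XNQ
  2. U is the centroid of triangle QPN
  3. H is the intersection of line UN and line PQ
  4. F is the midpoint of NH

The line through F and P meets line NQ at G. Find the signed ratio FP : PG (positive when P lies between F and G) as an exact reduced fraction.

FP:PG = -3/4

Assign Q = (0, 0), X = (1, 0), N = (0, 1) — the answer is frame-independent, so this choice is without loss of generality.
1. P is the centroid of triangle XNQ ⇒ P = (1/3, 1/3)
2. U is the centroid of triangle QPN ⇒ U = (1/9, 4/9)
3. H is the intersection of line UN and line PQ ⇒ H = (1/6, 1/6)
4. F is the midpoint of NH ⇒ F = (1/12, 7/12)
line FP meets NQ at G = (0, 2/3)
P = F + t·(G−F) with t = -3, so FP:PG = -3:4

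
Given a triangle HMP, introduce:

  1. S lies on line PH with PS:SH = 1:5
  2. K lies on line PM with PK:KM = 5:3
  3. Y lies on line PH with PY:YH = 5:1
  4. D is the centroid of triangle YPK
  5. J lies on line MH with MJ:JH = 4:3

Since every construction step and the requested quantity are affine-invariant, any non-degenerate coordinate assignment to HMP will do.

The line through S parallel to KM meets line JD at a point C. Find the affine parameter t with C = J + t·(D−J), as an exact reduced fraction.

t = 51/37

Choose coordinates H = (0, 0), M = (1, 0), P = (0, 1).
1. S lies on line PH with PS:SH = 1:5 ⇒ S = (0, 5/6)
2. K lies on line PM with PK:KM = 5:3 ⇒ K = (5/8, 3/8)
3. Y lies on line PH with PY:YH = 5:1 ⇒ Y = (0, 1/6)
4. D is the centroid of triangle YPK ⇒ D = (5/24, 37/72)
5. J lies on line MH with MJ:JH = 4:3 ⇒ J = (3/7, 0)
through S parallel to KM: direction (3/8, -3/8); meets JD at C = (1/8, 17/24)
C = J + t·(D−J) with t = 51/37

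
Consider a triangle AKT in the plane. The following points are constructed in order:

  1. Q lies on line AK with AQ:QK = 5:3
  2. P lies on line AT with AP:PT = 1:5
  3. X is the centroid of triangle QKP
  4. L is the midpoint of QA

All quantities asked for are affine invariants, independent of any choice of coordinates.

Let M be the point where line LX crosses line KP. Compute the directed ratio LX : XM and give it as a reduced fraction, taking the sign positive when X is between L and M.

LX:XM = 9/2

Choose coordinates A = (0, 0), K = (1, 0), T = (0, 1).
1. Q lies on line AK with AQ:QK = 5:3 ⇒ Q = (5/8, 0)
2. P lies on line AT with AP:PT = 1:5 ⇒ P = (0, 1/6)
3. X is the centroid of triangle QKP ⇒ X = (13/24, 1/18)
4. L is the midpoint of QA ⇒ L = (5/16, 0)
line LX meets KP at M = (16/27, 11/162)
X = L + t·(M−L) with t = 9/11, so LX:XM = 9/11:2/11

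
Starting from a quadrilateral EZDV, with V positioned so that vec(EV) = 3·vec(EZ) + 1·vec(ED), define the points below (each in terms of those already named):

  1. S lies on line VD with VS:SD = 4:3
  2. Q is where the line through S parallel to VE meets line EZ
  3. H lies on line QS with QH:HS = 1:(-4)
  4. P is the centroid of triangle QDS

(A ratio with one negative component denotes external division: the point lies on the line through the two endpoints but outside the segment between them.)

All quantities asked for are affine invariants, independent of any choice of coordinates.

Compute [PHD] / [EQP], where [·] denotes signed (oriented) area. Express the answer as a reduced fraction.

Assign E = (0, 0), Z = (1, 0), D = (0, 1), V = (3, 1) — the answer is frame-independent, so this choice is without loss of generality.
1. S lies on line VD with VS:SD = 4:3 ⇒ S = (9/7, 1)
2. Q is where the line through S parallel to VE meets line EZ ⇒ Q = (-12/7, 0)
3. H lies on line QS with QH:HS = 1:(-4) ⇒ H = (-19/7, -1/3)
4. P is the centroid of triangle QDS ⇒ P = (-1/7, 2/3)
2·[PHD] = -5/7, 2·[EQP] = -8/7
[PHD]:[EQP] = -5/7:-8/7 = 5/8

[PHD]:[EQP] = 5/8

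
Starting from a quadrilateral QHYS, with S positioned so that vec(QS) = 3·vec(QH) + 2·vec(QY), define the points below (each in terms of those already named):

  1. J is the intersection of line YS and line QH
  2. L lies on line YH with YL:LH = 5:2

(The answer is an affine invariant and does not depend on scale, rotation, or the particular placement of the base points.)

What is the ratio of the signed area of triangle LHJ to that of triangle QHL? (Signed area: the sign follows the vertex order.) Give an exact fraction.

[LHJ]:[QHL] = -4

Choose coordinates Q = (0, 0), H = (1, 0), Y = (0, 1), S = (3, 2).
1. J is the intersection of line YS and line QH ⇒ J = (-3, 0)
2. L lies on line YH with YL:LH = 5:2 ⇒ L = (5/7, 2/7)
2·[LHJ] = -8/7, 2·[QHL] = 2/7
[LHJ]:[QHL] = -8/7:2/7 = -4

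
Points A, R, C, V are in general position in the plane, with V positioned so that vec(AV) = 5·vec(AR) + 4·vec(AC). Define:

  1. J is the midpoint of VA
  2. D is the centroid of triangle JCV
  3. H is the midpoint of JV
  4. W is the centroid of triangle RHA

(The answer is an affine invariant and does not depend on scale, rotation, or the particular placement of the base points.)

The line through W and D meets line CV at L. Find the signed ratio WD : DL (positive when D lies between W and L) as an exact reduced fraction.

Work in coordinates with A = (0, 0), R = (1, 0), C = (0, 1), V = (5, 4).
1. J is the midpoint of VA ⇒ J = (5/2, 2)
2. D is the centroid of triangle JCV ⇒ D = (5/2, 7/3)
3. H is the midpoint of JV ⇒ H = (15/4, 3)
4. W is the centroid of triangle RHA ⇒ W = (19/12, 1)
line WD meets CV at L = (380/141, 123/47)
D = W + t·(L−W) with t = 47/57, so WD:DL = 47/57:10/57

WD:DL = 47/10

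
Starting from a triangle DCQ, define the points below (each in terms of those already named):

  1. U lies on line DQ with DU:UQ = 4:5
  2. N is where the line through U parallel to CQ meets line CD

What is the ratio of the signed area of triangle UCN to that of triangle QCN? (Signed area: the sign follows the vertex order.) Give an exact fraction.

Assign D = (0, 0), C = (1, 0), Q = (0, 1) — the answer is frame-independent, so this choice is without loss of generality.
1. U lies on line DQ with DU:UQ = 4:5 ⇒ U = (0, 4/9)
2. N is where the line through U parallel to CQ meets line CD ⇒ N = (4/9, 0)
2·[UCN] = -20/81, 2·[QCN] = -5/9
[UCN]:[QCN] = -20/81:-5/9 = 4/9

[UCN]:[QCN] = 4/9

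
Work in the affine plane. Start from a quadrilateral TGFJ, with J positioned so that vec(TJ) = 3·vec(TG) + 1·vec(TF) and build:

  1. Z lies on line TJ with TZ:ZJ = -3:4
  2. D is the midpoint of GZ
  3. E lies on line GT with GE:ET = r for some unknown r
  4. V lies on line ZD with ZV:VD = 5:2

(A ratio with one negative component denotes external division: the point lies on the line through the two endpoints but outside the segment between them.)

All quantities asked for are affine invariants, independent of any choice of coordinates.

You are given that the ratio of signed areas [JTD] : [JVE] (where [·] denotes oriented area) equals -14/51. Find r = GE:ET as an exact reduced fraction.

r = -3

Set T = (0, 0), G = (1, 0), F = (0, 1), J = (3, 1); any affine frame gives the same invariant.
1. Z lies on line TJ with TZ:ZJ = -3:4 ⇒ Z = (-9, -3)
2. D is the midpoint of GZ ⇒ D = (-4, -3/2)
3. With GE:ET = r, write λ = r/(r+1) so E = G + λ·(T−G); E is affine-linear in λ
4. V lies on line ZD with ZV:VD = 5:2 ⇒ V = (-38/7, -27/14)
Every point depending on E is an affine combination of E and λ-independent points, so each such coordinate is linear in λ; the λ² term in each signed area is a multiple of (T−G)×(T−G) = 0, so 2·[JTD] and 2·[JVE] are each linear in λ. Evaluating at λ=0 and λ=1:
  2·[JTD] = 1/2,   2·[JVE] = -41/14·λ + 18/7
So [JTD]:[JVE] = (1/2) / (-41/14·λ + 18/7). Setting this equal to -14/51:
  1/2 = -14/51·(-41/14·λ + 18/7)  ⇒  λ = 3/2
Then r = λ/(1−λ) = (3/2)/(-1/2) = -3. Check: with r = -3, E = (-1/2, 0) and [JTD]:[JVE] = -14/51 as required.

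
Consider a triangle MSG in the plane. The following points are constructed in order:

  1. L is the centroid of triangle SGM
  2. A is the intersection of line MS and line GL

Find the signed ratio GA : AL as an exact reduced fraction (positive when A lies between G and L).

GA:AL = -3

Assign M = (0, 0), S = (1, 0), G = (0, 1) — the answer is frame-independent, so this choice is without loss of generality.
1. L is the centroid of triangle SGM ⇒ L = (1/3, 1/3)
2. A is the intersection of line MS and line GL ⇒ A = (1/2, 0)
A = G + t·(L−G) with t = 3/2, so GA:AL = t:(1−t) = 3/2:-1/2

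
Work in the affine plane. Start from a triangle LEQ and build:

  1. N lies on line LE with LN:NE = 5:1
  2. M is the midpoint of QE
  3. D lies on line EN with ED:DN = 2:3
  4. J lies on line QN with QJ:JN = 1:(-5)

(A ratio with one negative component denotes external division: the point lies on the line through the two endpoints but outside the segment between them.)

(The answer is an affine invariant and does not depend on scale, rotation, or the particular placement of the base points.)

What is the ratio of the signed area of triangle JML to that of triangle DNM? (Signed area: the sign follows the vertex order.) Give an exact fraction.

[JML]:[DNM] = 175/12

Choose coordinates L = (0, 0), E = (1, 0), Q = (0, 1).
1. N lies on line LE with LN:NE = 5:1 ⇒ N = (5/6, 0)
2. M is the midpoint of QE ⇒ M = (1/2, 1/2)
3. D lies on line EN with ED:DN = 2:3 ⇒ D = (14/15, 0)
4. J lies on line QN with QJ:JN = 1:(-5) ⇒ J = (-5/24, 5/4)
2·[JML] = -35/48, 2·[DNM] = -1/20
[JML]:[DNM] = -35/48:-1/20 = 175/12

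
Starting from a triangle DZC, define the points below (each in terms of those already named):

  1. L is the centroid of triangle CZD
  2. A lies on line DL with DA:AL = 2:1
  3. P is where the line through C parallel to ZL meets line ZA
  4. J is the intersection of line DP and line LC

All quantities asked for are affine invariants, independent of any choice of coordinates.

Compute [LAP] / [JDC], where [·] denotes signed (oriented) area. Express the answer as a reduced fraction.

Set D = (0, 0), Z = (1, 0), C = (0, 1); any affine frame gives the same invariant.
1. L is the centroid of triangle CZD ⇒ L = (1/3, 1/3)
2. A lies on line DL with DA:AL = 2:1 ⇒ A = (2/9, 2/9)
3. P is where the line through C parallel to ZL meets line ZA ⇒ P = (10/3, -2/3)
4. J is the intersection of line DP and line LC ⇒ J = (5/9, -1/9)
2·[LAP] = 4/9, 2·[JDC] = -5/9
[LAP]:[JDC] = 4/9:-5/9 = -4/5

[LAP]:[JDC] = -4/5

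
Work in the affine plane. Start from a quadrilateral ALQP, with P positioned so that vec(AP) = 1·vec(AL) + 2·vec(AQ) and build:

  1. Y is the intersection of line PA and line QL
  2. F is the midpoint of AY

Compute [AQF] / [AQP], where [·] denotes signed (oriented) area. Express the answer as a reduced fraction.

[AQF]:[AQP] = 1/6

Choose coordinates A = (0, 0), L = (1, 0), Q = (0, 1), P = (1, 2).
1. Y is the intersection of line PA and line QL ⇒ Y = (1/3, 2/3)
2. F is the midpoint of AY ⇒ F = (1/6, 1/3)
2·[AQF] = -1/6, 2·[AQP] = -1
[AQF]:[AQP] = -1/6:-1 = 1/6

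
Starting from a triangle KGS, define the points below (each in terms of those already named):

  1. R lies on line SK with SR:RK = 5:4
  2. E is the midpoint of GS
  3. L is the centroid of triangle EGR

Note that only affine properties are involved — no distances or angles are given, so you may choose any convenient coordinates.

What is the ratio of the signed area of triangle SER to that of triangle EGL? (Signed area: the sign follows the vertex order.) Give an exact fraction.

[SER]:[EGL] = 3

Assign K = (0, 0), G = (1, 0), S = (0, 1) — the answer is frame-independent, so this choice is without loss of generality.
1. R lies on line SK with SR:RK = 5:4 ⇒ R = (0, 4/9)
2. E is the midpoint of GS ⇒ E = (1/2, 1/2)
3. L is the centroid of triangle EGR ⇒ L = (1/2, 17/54)
2·[SER] = -5/18, 2·[EGL] = -5/54
[SER]:[EGL] = -5/18:-5/54 = 3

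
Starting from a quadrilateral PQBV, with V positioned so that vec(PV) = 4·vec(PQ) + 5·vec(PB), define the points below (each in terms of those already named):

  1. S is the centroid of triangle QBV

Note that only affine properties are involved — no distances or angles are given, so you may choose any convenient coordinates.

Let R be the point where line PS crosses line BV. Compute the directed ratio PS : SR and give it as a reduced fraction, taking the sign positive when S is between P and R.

PS:SR = 1/2

Set P = (0, 0), Q = (1, 0), B = (0, 1), V = (4, 5); any affine frame gives the same invariant.
1. S is the centroid of triangle QBV ⇒ S = (5/3, 2)
line PS meets BV at R = (5, 6)
S = P + t·(R−P) with t = 1/3, so PS:SR = 1/3:2/3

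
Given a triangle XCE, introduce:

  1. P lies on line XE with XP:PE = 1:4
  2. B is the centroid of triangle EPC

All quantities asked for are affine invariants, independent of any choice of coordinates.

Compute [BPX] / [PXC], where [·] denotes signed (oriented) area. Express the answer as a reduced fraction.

[BPX]:[PXC] = 1/3

Choose coordinates X = (0, 0), C = (1, 0), E = (0, 1).
1. P lies on line XE with XP:PE = 1:4 ⇒ P = (0, 1/5)
2. B is the centroid of triangle EPC ⇒ B = (1/3, 2/5)
2·[BPX] = 1/15, 2·[PXC] = 1/5
[BPX]:[PXC] = 1/15:1/5 = 1/3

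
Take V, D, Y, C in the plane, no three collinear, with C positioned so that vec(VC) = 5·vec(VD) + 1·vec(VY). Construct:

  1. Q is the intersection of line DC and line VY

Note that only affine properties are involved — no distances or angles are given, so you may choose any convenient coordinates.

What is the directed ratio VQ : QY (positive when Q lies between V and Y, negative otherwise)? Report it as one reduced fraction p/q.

Work in coordinates with V = (0, 0), D = (1, 0), Y = (0, 1), C = (5, 1).
1. Q is the intersection of line DC and line VY ⇒ Q = (0, -1/4)
Q = V + t·(Y−V) with t = -1/4, so VQ:QY = t:(1−t) = -1/4:5/4

VQ:QY = -1/5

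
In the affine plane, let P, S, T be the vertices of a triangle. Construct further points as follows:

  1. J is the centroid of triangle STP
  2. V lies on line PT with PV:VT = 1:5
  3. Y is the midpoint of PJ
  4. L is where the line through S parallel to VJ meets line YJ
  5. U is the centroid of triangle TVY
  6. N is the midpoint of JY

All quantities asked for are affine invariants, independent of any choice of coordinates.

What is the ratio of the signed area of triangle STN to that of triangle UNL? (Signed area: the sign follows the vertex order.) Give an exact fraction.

Set P = (0, 0), S = (1, 0), T = (0, 1); any affine frame gives the same invariant.
1. J is the centroid of triangle STP ⇒ J = (1/3, 1/3)
2. V lies on line PT with PV:VT = 1:5 ⇒ V = (0, 1/6)
3. Y is the midpoint of PJ ⇒ Y = (1/6, 1/6)
4. L is where the line through S parallel to VJ meets line YJ ⇒ L = (-1, -1)
5. U is the centroid of triangle TVY ⇒ U = (1/18, 4/9)
6. N is the midpoint of JY ⇒ N = (1/4, 1/4)
2·[STN] = 1/2, 2·[UNL] = -35/72
[STN]:[UNL] = 1/2:-35/72 = -36/35

[STN]:[UNL] = -36/35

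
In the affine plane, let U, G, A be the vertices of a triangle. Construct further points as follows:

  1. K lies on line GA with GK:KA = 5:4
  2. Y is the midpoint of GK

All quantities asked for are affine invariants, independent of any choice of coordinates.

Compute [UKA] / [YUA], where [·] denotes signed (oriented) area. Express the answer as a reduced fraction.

[UKA]:[YUA] = -8/13

Assign U = (0, 0), G = (1, 0), A = (0, 1) — the answer is frame-independent, so this choice is without loss of generality.
1. K lies on line GA with GK:KA = 5:4 ⇒ K = (4/9, 5/9)
2. Y is the midpoint of GK ⇒ Y = (13/18, 5/18)
2·[UKA] = 4/9, 2·[YUA] = -13/18
[UKA]:[YUA] = 4/9:-13/18 = -8/13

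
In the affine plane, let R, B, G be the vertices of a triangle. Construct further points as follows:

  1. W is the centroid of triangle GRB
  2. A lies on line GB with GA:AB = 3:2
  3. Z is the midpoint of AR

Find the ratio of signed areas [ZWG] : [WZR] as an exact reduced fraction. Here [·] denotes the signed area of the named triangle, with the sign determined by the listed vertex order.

Assign R = (0, 0), B = (1, 0), G = (0, 1) — the answer is frame-independent, so this choice is without loss of generality.
1. W is the centroid of triangle GRB ⇒ W = (1/3, 1/3)
2. A lies on line GB with GA:AB = 3:2 ⇒ A = (3/5, 2/5)
3. Z is the midpoint of AR ⇒ Z = (3/10, 1/5)
2·[ZWG] = 1/15, 2·[WZR] = -1/30
[ZWG]:[WZR] = 1/15:-1/30 = -2

[ZWG]:[WZR] = -2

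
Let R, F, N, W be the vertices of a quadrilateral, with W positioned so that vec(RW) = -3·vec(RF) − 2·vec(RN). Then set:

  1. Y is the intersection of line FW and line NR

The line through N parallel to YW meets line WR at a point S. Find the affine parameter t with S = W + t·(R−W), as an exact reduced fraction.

t = 3

Work in coordinates with R = (0, 0), F = (1, 0), N = (0, 1), W = (-3, -2).
1. Y is the intersection of line FW and line NR ⇒ Y = (0, -1/2)
through N parallel to YW: direction (-3, -3/2); meets WR at S = (6, 4)
S = W + t·(R−W) with t = 3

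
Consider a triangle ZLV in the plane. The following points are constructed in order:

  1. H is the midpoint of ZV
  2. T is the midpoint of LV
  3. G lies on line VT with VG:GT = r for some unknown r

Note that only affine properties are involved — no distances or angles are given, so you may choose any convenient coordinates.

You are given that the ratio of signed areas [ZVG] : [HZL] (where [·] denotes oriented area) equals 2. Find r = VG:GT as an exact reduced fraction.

r = -2/3

Assign Z = (0, 0), L = (1, 0), V = (0, 1) — the answer is frame-independent, so this choice is without loss of generality.
1. H is the midpoint of ZV ⇒ H = (0, 1/2)
2. T is the midpoint of LV ⇒ T = (1/2, 1/2)
3. With VG:GT = r, write λ = r/(r+1) so G = V + λ·(T−V); G is affine-linear in λ
Every point depending on G is an affine combination of G and λ-independent points, so each such coordinate is linear in λ; the λ² term in each signed area is a multiple of (T−V)×(T−V) = 0, so 2·[ZVG] and 2·[HZL] are each linear in λ. Evaluating at λ=0 and λ=1:
  2·[ZVG] = -1/2·λ,   2·[HZL] = 1/2
So [ZVG]:[HZL] = (-1/2·λ) / (1/2). Setting this equal to 2:
  -1/2·λ = 2·(1/2)  ⇒  λ = -2
Then r = λ/(1−λ) = (-2)/(3) = -2/3. Check: with r = -2/3, G = (-1, 2) and [ZVG]:[HZL] = 2 as required.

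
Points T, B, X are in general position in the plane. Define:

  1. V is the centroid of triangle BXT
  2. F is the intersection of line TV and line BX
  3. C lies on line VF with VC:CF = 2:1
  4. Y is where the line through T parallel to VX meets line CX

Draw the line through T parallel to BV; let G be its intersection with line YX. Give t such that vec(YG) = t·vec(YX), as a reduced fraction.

t = 2

Choose coordinates T = (0, 0), B = (1, 0), X = (0, 1).
1. V is the centroid of triangle BXT ⇒ V = (1/3, 1/3)
2. F is the intersection of line TV and line BX ⇒ F = (1/2, 1/2)
3. C lies on line VF with VC:CF = 2:1 ⇒ C = (4/9, 4/9)
4. Y is where the line through T parallel to VX meets line CX ⇒ Y = (-4/3, 8/3)
through T parallel to BV: direction (-2/3, 1/3); meets YX at G = (4/3, -2/3)
G = Y + t·(X−Y) with t = 2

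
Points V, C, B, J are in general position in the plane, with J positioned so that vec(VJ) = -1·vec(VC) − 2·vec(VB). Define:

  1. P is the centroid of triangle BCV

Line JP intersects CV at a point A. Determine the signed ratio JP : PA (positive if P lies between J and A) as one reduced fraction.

JP:PA = -7

Work in coordinates with V = (0, 0), C = (1, 0), B = (0, 1), J = (-1, -2).
1. P is the centroid of triangle BCV ⇒ P = (1/3, 1/3)
line JP meets CV at A = (1/7, 0)
P = J + t·(A−J) with t = 7/6, so JP:PA = 7/6:-1/6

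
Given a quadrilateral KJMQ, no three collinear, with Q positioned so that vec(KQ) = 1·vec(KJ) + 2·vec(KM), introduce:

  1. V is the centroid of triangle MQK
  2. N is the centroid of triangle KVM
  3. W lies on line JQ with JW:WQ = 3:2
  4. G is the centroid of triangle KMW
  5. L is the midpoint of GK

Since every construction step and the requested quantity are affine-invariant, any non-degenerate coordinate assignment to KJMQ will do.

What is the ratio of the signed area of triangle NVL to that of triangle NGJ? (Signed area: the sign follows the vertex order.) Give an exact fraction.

Assign K = (0, 0), J = (1, 0), M = (0, 1), Q = (1, 2) — the answer is frame-independent, so this choice is without loss of generality.
1. V is the centroid of triangle MQK ⇒ V = (1/3, 1)
2. N is the centroid of triangle KVM ⇒ N = (1/9, 2/3)
3. W lies on line JQ with JW:WQ = 3:2 ⇒ W = (1, 6/5)
4. G is the centroid of triangle KMW ⇒ G = (1/3, 11/15)
5. L is the midpoint of GK ⇒ L = (1/6, 11/30)
2·[NVL] = -23/270, 2·[NGJ] = -28/135
[NVL]:[NGJ] = -23/270:-28/135 = 23/56

[NVL]:[NGJ] = 23/56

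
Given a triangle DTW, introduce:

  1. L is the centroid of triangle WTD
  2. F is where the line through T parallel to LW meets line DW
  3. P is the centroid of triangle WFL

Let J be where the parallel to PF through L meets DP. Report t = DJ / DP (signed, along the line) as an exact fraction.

t = 3/2

Assign D = (0, 0), T = (1, 0), W = (0, 1) — the answer is frame-independent, so this choice is without loss of generality.
1. L is the centroid of triangle WTD ⇒ L = (1/3, 1/3)
2. F is where the line through T parallel to LW meets line DW ⇒ F = (0, 2)
3. P is the centroid of triangle WFL ⇒ P = (1/9, 10/9)
through L parallel to PF: direction (-1/9, 8/9); meets DP at J = (1/6, 5/3)
J = D + t·(P−D) with t = 3/2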